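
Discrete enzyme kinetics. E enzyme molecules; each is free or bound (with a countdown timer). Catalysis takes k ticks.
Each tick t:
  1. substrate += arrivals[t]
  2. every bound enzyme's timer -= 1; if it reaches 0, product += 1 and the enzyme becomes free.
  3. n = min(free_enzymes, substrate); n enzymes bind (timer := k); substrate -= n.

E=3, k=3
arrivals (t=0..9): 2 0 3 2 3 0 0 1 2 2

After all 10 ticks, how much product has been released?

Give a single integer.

Answer: 8

Derivation:
t=0: arr=2 -> substrate=0 bound=2 product=0
t=1: arr=0 -> substrate=0 bound=2 product=0
t=2: arr=3 -> substrate=2 bound=3 product=0
t=3: arr=2 -> substrate=2 bound=3 product=2
t=4: arr=3 -> substrate=5 bound=3 product=2
t=5: arr=0 -> substrate=4 bound=3 product=3
t=6: arr=0 -> substrate=2 bound=3 product=5
t=7: arr=1 -> substrate=3 bound=3 product=5
t=8: arr=2 -> substrate=4 bound=3 product=6
t=9: arr=2 -> substrate=4 bound=3 product=8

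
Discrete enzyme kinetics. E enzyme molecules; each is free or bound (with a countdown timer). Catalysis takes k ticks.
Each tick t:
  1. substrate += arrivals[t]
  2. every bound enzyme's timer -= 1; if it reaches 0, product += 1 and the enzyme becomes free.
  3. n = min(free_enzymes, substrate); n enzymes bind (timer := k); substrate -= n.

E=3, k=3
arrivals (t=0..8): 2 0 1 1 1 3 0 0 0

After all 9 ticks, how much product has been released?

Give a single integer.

t=0: arr=2 -> substrate=0 bound=2 product=0
t=1: arr=0 -> substrate=0 bound=2 product=0
t=2: arr=1 -> substrate=0 bound=3 product=0
t=3: arr=1 -> substrate=0 bound=2 product=2
t=4: arr=1 -> substrate=0 bound=3 product=2
t=5: arr=3 -> substrate=2 bound=3 product=3
t=6: arr=0 -> substrate=1 bound=3 product=4
t=7: arr=0 -> substrate=0 bound=3 product=5
t=8: arr=0 -> substrate=0 bound=2 product=6

Answer: 6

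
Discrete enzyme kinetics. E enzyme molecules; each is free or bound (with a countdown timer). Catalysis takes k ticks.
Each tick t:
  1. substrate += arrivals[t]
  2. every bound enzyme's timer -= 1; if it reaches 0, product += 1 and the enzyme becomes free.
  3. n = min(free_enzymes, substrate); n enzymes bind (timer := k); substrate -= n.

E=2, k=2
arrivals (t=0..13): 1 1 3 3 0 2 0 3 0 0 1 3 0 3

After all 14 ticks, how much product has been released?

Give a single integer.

Answer: 12

Derivation:
t=0: arr=1 -> substrate=0 bound=1 product=0
t=1: arr=1 -> substrate=0 bound=2 product=0
t=2: arr=3 -> substrate=2 bound=2 product=1
t=3: arr=3 -> substrate=4 bound=2 product=2
t=4: arr=0 -> substrate=3 bound=2 product=3
t=5: arr=2 -> substrate=4 bound=2 product=4
t=6: arr=0 -> substrate=3 bound=2 product=5
t=7: arr=3 -> substrate=5 bound=2 product=6
t=8: arr=0 -> substrate=4 bound=2 product=7
t=9: arr=0 -> substrate=3 bound=2 product=8
t=10: arr=1 -> substrate=3 bound=2 product=9
t=11: arr=3 -> substrate=5 bound=2 product=10
t=12: arr=0 -> substrate=4 bound=2 product=11
t=13: arr=3 -> substrate=6 bound=2 product=12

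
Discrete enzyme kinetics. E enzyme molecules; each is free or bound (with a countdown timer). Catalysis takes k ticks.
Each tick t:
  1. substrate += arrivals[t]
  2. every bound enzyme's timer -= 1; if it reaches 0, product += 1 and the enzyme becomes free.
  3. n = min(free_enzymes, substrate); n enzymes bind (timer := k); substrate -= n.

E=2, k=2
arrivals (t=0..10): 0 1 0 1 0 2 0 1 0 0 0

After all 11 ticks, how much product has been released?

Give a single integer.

t=0: arr=0 -> substrate=0 bound=0 product=0
t=1: arr=1 -> substrate=0 bound=1 product=0
t=2: arr=0 -> substrate=0 bound=1 product=0
t=3: arr=1 -> substrate=0 bound=1 product=1
t=4: arr=0 -> substrate=0 bound=1 product=1
t=5: arr=2 -> substrate=0 bound=2 product=2
t=6: arr=0 -> substrate=0 bound=2 product=2
t=7: arr=1 -> substrate=0 bound=1 product=4
t=8: arr=0 -> substrate=0 bound=1 product=4
t=9: arr=0 -> substrate=0 bound=0 product=5
t=10: arr=0 -> substrate=0 bound=0 product=5

Answer: 5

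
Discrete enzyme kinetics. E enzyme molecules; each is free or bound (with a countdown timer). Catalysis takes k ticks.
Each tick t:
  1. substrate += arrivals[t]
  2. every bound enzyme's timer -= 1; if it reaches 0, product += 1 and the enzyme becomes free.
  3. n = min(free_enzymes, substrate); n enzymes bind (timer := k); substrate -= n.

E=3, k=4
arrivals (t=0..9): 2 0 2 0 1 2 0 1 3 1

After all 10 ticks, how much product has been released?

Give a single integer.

t=0: arr=2 -> substrate=0 bound=2 product=0
t=1: arr=0 -> substrate=0 bound=2 product=0
t=2: arr=2 -> substrate=1 bound=3 product=0
t=3: arr=0 -> substrate=1 bound=3 product=0
t=4: arr=1 -> substrate=0 bound=3 product=2
t=5: arr=2 -> substrate=2 bound=3 product=2
t=6: arr=0 -> substrate=1 bound=3 product=3
t=7: arr=1 -> substrate=2 bound=3 product=3
t=8: arr=3 -> substrate=3 bound=3 product=5
t=9: arr=1 -> substrate=4 bound=3 product=5

Answer: 5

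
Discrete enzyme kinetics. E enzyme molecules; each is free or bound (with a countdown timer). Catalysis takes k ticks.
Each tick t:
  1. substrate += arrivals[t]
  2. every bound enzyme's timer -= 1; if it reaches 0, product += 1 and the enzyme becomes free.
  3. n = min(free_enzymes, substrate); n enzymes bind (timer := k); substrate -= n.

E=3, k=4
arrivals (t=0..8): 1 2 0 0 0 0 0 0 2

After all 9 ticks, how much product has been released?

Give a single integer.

t=0: arr=1 -> substrate=0 bound=1 product=0
t=1: arr=2 -> substrate=0 bound=3 product=0
t=2: arr=0 -> substrate=0 bound=3 product=0
t=3: arr=0 -> substrate=0 bound=3 product=0
t=4: arr=0 -> substrate=0 bound=2 product=1
t=5: arr=0 -> substrate=0 bound=0 product=3
t=6: arr=0 -> substrate=0 bound=0 product=3
t=7: arr=0 -> substrate=0 bound=0 product=3
t=8: arr=2 -> substrate=0 bound=2 product=3

Answer: 3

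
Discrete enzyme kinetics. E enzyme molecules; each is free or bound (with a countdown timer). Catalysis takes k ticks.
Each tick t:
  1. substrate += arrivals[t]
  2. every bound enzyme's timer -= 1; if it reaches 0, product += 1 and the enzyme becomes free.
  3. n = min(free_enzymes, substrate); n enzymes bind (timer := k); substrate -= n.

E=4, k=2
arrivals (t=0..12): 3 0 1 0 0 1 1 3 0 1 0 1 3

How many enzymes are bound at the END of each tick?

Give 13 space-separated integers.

Answer: 3 3 1 1 0 1 2 4 3 1 1 1 4

Derivation:
t=0: arr=3 -> substrate=0 bound=3 product=0
t=1: arr=0 -> substrate=0 bound=3 product=0
t=2: arr=1 -> substrate=0 bound=1 product=3
t=3: arr=0 -> substrate=0 bound=1 product=3
t=4: arr=0 -> substrate=0 bound=0 product=4
t=5: arr=1 -> substrate=0 bound=1 product=4
t=6: arr=1 -> substrate=0 bound=2 product=4
t=7: arr=3 -> substrate=0 bound=4 product=5
t=8: arr=0 -> substrate=0 bound=3 product=6
t=9: arr=1 -> substrate=0 bound=1 product=9
t=10: arr=0 -> substrate=0 bound=1 product=9
t=11: arr=1 -> substrate=0 bound=1 product=10
t=12: arr=3 -> substrate=0 bound=4 product=10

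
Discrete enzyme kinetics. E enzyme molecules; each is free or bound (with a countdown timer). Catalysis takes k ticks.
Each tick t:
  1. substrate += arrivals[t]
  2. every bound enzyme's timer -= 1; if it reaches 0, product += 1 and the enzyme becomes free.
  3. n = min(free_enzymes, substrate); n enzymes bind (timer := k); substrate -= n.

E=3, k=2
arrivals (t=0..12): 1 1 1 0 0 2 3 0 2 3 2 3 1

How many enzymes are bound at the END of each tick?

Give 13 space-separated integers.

t=0: arr=1 -> substrate=0 bound=1 product=0
t=1: arr=1 -> substrate=0 bound=2 product=0
t=2: arr=1 -> substrate=0 bound=2 product=1
t=3: arr=0 -> substrate=0 bound=1 product=2
t=4: arr=0 -> substrate=0 bound=0 product=3
t=5: arr=2 -> substrate=0 bound=2 product=3
t=6: arr=3 -> substrate=2 bound=3 product=3
t=7: arr=0 -> substrate=0 bound=3 product=5
t=8: arr=2 -> substrate=1 bound=3 product=6
t=9: arr=3 -> substrate=2 bound=3 product=8
t=10: arr=2 -> substrate=3 bound=3 product=9
t=11: arr=3 -> substrate=4 bound=3 product=11
t=12: arr=1 -> substrate=4 bound=3 product=12

Answer: 1 2 2 1 0 2 3 3 3 3 3 3 3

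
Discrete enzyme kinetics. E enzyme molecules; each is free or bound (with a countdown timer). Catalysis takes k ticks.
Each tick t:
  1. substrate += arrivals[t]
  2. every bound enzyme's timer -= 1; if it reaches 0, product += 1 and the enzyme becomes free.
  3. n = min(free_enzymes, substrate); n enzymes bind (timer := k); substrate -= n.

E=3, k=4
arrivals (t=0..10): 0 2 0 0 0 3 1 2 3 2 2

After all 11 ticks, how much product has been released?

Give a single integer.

Answer: 5

Derivation:
t=0: arr=0 -> substrate=0 bound=0 product=0
t=1: arr=2 -> substrate=0 bound=2 product=0
t=2: arr=0 -> substrate=0 bound=2 product=0
t=3: arr=0 -> substrate=0 bound=2 product=0
t=4: arr=0 -> substrate=0 bound=2 product=0
t=5: arr=3 -> substrate=0 bound=3 product=2
t=6: arr=1 -> substrate=1 bound=3 product=2
t=7: arr=2 -> substrate=3 bound=3 product=2
t=8: arr=3 -> substrate=6 bound=3 product=2
t=9: arr=2 -> substrate=5 bound=3 product=5
t=10: arr=2 -> substrate=7 bound=3 product=5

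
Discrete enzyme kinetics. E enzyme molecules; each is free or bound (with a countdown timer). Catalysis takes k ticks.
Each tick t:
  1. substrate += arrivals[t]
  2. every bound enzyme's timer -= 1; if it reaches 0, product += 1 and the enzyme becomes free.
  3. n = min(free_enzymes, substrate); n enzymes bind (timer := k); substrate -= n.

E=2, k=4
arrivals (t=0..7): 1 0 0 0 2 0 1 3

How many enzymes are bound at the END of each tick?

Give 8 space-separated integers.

t=0: arr=1 -> substrate=0 bound=1 product=0
t=1: arr=0 -> substrate=0 bound=1 product=0
t=2: arr=0 -> substrate=0 bound=1 product=0
t=3: arr=0 -> substrate=0 bound=1 product=0
t=4: arr=2 -> substrate=0 bound=2 product=1
t=5: arr=0 -> substrate=0 bound=2 product=1
t=6: arr=1 -> substrate=1 bound=2 product=1
t=7: arr=3 -> substrate=4 bound=2 product=1

Answer: 1 1 1 1 2 2 2 2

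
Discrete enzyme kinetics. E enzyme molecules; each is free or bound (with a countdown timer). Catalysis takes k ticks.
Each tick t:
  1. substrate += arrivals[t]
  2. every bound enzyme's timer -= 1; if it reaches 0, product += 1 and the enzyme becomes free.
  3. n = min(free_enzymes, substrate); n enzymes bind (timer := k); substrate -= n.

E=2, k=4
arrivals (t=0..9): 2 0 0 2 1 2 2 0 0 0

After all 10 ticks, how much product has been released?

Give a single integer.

t=0: arr=2 -> substrate=0 bound=2 product=0
t=1: arr=0 -> substrate=0 bound=2 product=0
t=2: arr=0 -> substrate=0 bound=2 product=0
t=3: arr=2 -> substrate=2 bound=2 product=0
t=4: arr=1 -> substrate=1 bound=2 product=2
t=5: arr=2 -> substrate=3 bound=2 product=2
t=6: arr=2 -> substrate=5 bound=2 product=2
t=7: arr=0 -> substrate=5 bound=2 product=2
t=8: arr=0 -> substrate=3 bound=2 product=4
t=9: arr=0 -> substrate=3 bound=2 product=4

Answer: 4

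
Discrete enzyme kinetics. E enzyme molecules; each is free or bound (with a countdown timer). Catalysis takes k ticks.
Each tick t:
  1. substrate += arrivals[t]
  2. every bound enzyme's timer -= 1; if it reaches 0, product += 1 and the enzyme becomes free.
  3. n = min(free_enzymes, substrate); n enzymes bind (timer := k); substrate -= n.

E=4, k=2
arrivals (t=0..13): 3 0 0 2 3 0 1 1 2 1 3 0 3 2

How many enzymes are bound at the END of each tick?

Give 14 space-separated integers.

Answer: 3 3 0 2 4 3 2 2 3 3 4 3 3 4

Derivation:
t=0: arr=3 -> substrate=0 bound=3 product=0
t=1: arr=0 -> substrate=0 bound=3 product=0
t=2: arr=0 -> substrate=0 bound=0 product=3
t=3: arr=2 -> substrate=0 bound=2 product=3
t=4: arr=3 -> substrate=1 bound=4 product=3
t=5: arr=0 -> substrate=0 bound=3 product=5
t=6: arr=1 -> substrate=0 bound=2 product=7
t=7: arr=1 -> substrate=0 bound=2 product=8
t=8: arr=2 -> substrate=0 bound=3 product=9
t=9: arr=1 -> substrate=0 bound=3 product=10
t=10: arr=3 -> substrate=0 bound=4 product=12
t=11: arr=0 -> substrate=0 bound=3 product=13
t=12: arr=3 -> substrate=0 bound=3 product=16
t=13: arr=2 -> substrate=1 bound=4 product=16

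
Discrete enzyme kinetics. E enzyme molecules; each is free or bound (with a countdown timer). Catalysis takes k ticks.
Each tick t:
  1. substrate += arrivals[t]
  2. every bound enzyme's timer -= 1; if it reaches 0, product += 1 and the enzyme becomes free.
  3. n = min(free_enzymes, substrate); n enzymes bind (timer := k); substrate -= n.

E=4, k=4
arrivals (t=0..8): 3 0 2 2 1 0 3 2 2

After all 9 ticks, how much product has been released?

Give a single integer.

t=0: arr=3 -> substrate=0 bound=3 product=0
t=1: arr=0 -> substrate=0 bound=3 product=0
t=2: arr=2 -> substrate=1 bound=4 product=0
t=3: arr=2 -> substrate=3 bound=4 product=0
t=4: arr=1 -> substrate=1 bound=4 product=3
t=5: arr=0 -> substrate=1 bound=4 product=3
t=6: arr=3 -> substrate=3 bound=4 product=4
t=7: arr=2 -> substrate=5 bound=4 product=4
t=8: arr=2 -> substrate=4 bound=4 product=7

Answer: 7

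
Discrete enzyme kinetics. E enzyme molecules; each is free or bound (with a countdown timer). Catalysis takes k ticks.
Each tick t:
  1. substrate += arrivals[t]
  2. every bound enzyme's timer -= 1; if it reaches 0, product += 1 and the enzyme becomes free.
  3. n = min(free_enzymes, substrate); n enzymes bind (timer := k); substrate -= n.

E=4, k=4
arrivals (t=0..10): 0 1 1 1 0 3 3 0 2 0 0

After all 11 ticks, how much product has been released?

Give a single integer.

Answer: 6

Derivation:
t=0: arr=0 -> substrate=0 bound=0 product=0
t=1: arr=1 -> substrate=0 bound=1 product=0
t=2: arr=1 -> substrate=0 bound=2 product=0
t=3: arr=1 -> substrate=0 bound=3 product=0
t=4: arr=0 -> substrate=0 bound=3 product=0
t=5: arr=3 -> substrate=1 bound=4 product=1
t=6: arr=3 -> substrate=3 bound=4 product=2
t=7: arr=0 -> substrate=2 bound=4 product=3
t=8: arr=2 -> substrate=4 bound=4 product=3
t=9: arr=0 -> substrate=2 bound=4 product=5
t=10: arr=0 -> substrate=1 bound=4 product=6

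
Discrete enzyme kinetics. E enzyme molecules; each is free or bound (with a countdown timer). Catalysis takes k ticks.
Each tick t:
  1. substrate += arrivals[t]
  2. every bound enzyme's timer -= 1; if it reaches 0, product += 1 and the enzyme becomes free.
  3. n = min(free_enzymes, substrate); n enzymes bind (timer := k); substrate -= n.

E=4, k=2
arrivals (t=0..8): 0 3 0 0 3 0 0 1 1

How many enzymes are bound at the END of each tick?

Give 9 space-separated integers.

t=0: arr=0 -> substrate=0 bound=0 product=0
t=1: arr=3 -> substrate=0 bound=3 product=0
t=2: arr=0 -> substrate=0 bound=3 product=0
t=3: arr=0 -> substrate=0 bound=0 product=3
t=4: arr=3 -> substrate=0 bound=3 product=3
t=5: arr=0 -> substrate=0 bound=3 product=3
t=6: arr=0 -> substrate=0 bound=0 product=6
t=7: arr=1 -> substrate=0 bound=1 product=6
t=8: arr=1 -> substrate=0 bound=2 product=6

Answer: 0 3 3 0 3 3 0 1 2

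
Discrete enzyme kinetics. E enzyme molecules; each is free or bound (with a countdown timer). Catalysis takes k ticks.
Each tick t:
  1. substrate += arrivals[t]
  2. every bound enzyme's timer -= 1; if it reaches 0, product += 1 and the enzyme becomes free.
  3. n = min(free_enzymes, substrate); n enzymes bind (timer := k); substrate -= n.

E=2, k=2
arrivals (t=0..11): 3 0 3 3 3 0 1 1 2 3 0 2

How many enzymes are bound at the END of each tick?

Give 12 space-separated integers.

t=0: arr=3 -> substrate=1 bound=2 product=0
t=1: arr=0 -> substrate=1 bound=2 product=0
t=2: arr=3 -> substrate=2 bound=2 product=2
t=3: arr=3 -> substrate=5 bound=2 product=2
t=4: arr=3 -> substrate=6 bound=2 product=4
t=5: arr=0 -> substrate=6 bound=2 product=4
t=6: arr=1 -> substrate=5 bound=2 product=6
t=7: arr=1 -> substrate=6 bound=2 product=6
t=8: arr=2 -> substrate=6 bound=2 product=8
t=9: arr=3 -> substrate=9 bound=2 product=8
t=10: arr=0 -> substrate=7 bound=2 product=10
t=11: arr=2 -> substrate=9 bound=2 product=10

Answer: 2 2 2 2 2 2 2 2 2 2 2 2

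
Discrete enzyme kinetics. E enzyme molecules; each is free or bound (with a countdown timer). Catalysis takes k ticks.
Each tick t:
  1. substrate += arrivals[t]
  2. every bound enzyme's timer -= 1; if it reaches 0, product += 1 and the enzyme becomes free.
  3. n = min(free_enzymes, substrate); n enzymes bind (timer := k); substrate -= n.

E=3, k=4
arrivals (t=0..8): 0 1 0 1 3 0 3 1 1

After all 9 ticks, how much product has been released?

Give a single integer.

Answer: 3

Derivation:
t=0: arr=0 -> substrate=0 bound=0 product=0
t=1: arr=1 -> substrate=0 bound=1 product=0
t=2: arr=0 -> substrate=0 bound=1 product=0
t=3: arr=1 -> substrate=0 bound=2 product=0
t=4: arr=3 -> substrate=2 bound=3 product=0
t=5: arr=0 -> substrate=1 bound=3 product=1
t=6: arr=3 -> substrate=4 bound=3 product=1
t=7: arr=1 -> substrate=4 bound=3 product=2
t=8: arr=1 -> substrate=4 bound=3 product=3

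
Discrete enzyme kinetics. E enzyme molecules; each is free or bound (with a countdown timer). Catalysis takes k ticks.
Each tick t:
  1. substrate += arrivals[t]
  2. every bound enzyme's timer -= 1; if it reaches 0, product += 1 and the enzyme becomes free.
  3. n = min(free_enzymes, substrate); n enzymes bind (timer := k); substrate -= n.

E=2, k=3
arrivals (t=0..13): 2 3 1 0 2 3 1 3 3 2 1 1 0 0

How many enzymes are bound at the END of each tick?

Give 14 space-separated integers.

Answer: 2 2 2 2 2 2 2 2 2 2 2 2 2 2

Derivation:
t=0: arr=2 -> substrate=0 bound=2 product=0
t=1: arr=3 -> substrate=3 bound=2 product=0
t=2: arr=1 -> substrate=4 bound=2 product=0
t=3: arr=0 -> substrate=2 bound=2 product=2
t=4: arr=2 -> substrate=4 bound=2 product=2
t=5: arr=3 -> substrate=7 bound=2 product=2
t=6: arr=1 -> substrate=6 bound=2 product=4
t=7: arr=3 -> substrate=9 bound=2 product=4
t=8: arr=3 -> substrate=12 bound=2 product=4
t=9: arr=2 -> substrate=12 bound=2 product=6
t=10: arr=1 -> substrate=13 bound=2 product=6
t=11: arr=1 -> substrate=14 bound=2 product=6
t=12: arr=0 -> substrate=12 bound=2 product=8
t=13: arr=0 -> substrate=12 bound=2 product=8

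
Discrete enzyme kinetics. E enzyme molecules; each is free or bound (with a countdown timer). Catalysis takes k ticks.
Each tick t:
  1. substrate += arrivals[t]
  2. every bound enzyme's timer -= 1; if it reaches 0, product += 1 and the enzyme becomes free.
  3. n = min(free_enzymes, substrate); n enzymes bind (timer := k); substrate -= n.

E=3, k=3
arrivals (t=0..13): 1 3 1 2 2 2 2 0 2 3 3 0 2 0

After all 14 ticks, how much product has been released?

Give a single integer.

Answer: 12

Derivation:
t=0: arr=1 -> substrate=0 bound=1 product=0
t=1: arr=3 -> substrate=1 bound=3 product=0
t=2: arr=1 -> substrate=2 bound=3 product=0
t=3: arr=2 -> substrate=3 bound=3 product=1
t=4: arr=2 -> substrate=3 bound=3 product=3
t=5: arr=2 -> substrate=5 bound=3 product=3
t=6: arr=2 -> substrate=6 bound=3 product=4
t=7: arr=0 -> substrate=4 bound=3 product=6
t=8: arr=2 -> substrate=6 bound=3 product=6
t=9: arr=3 -> substrate=8 bound=3 product=7
t=10: arr=3 -> substrate=9 bound=3 product=9
t=11: arr=0 -> substrate=9 bound=3 product=9
t=12: arr=2 -> substrate=10 bound=3 product=10
t=13: arr=0 -> substrate=8 bound=3 product=12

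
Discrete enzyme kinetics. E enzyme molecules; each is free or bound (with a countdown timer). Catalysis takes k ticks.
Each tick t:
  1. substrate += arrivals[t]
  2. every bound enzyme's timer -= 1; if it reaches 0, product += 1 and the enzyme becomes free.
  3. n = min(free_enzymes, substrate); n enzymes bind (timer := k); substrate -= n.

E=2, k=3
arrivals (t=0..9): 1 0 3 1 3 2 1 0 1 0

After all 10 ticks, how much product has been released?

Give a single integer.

t=0: arr=1 -> substrate=0 bound=1 product=0
t=1: arr=0 -> substrate=0 bound=1 product=0
t=2: arr=3 -> substrate=2 bound=2 product=0
t=3: arr=1 -> substrate=2 bound=2 product=1
t=4: arr=3 -> substrate=5 bound=2 product=1
t=5: arr=2 -> substrate=6 bound=2 product=2
t=6: arr=1 -> substrate=6 bound=2 product=3
t=7: arr=0 -> substrate=6 bound=2 product=3
t=8: arr=1 -> substrate=6 bound=2 product=4
t=9: arr=0 -> substrate=5 bound=2 product=5

Answer: 5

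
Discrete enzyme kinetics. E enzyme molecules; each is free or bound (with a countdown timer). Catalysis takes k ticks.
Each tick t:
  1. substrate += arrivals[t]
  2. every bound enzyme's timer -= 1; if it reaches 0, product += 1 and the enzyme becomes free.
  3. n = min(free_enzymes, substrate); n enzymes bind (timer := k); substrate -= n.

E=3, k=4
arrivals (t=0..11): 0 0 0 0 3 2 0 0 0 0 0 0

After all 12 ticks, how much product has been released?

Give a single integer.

t=0: arr=0 -> substrate=0 bound=0 product=0
t=1: arr=0 -> substrate=0 bound=0 product=0
t=2: arr=0 -> substrate=0 bound=0 product=0
t=3: arr=0 -> substrate=0 bound=0 product=0
t=4: arr=3 -> substrate=0 bound=3 product=0
t=5: arr=2 -> substrate=2 bound=3 product=0
t=6: arr=0 -> substrate=2 bound=3 product=0
t=7: arr=0 -> substrate=2 bound=3 product=0
t=8: arr=0 -> substrate=0 bound=2 product=3
t=9: arr=0 -> substrate=0 bound=2 product=3
t=10: arr=0 -> substrate=0 bound=2 product=3
t=11: arr=0 -> substrate=0 bound=2 product=3

Answer: 3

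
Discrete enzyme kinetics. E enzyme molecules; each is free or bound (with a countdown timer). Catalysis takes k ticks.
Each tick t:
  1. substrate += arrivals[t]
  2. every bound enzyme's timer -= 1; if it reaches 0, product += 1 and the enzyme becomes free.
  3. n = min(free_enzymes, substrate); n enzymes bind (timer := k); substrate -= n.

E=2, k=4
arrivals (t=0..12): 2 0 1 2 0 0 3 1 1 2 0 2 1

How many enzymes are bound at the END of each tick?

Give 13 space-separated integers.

t=0: arr=2 -> substrate=0 bound=2 product=0
t=1: arr=0 -> substrate=0 bound=2 product=0
t=2: arr=1 -> substrate=1 bound=2 product=0
t=3: arr=2 -> substrate=3 bound=2 product=0
t=4: arr=0 -> substrate=1 bound=2 product=2
t=5: arr=0 -> substrate=1 bound=2 product=2
t=6: arr=3 -> substrate=4 bound=2 product=2
t=7: arr=1 -> substrate=5 bound=2 product=2
t=8: arr=1 -> substrate=4 bound=2 product=4
t=9: arr=2 -> substrate=6 bound=2 product=4
t=10: arr=0 -> substrate=6 bound=2 product=4
t=11: arr=2 -> substrate=8 bound=2 product=4
t=12: arr=1 -> substrate=7 bound=2 product=6

Answer: 2 2 2 2 2 2 2 2 2 2 2 2 2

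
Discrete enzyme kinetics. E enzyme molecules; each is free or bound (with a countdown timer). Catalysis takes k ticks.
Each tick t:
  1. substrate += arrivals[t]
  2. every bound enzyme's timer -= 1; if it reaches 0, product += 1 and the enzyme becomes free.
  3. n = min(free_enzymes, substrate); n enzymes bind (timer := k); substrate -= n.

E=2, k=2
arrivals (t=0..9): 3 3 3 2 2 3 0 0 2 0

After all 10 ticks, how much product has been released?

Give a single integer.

t=0: arr=3 -> substrate=1 bound=2 product=0
t=1: arr=3 -> substrate=4 bound=2 product=0
t=2: arr=3 -> substrate=5 bound=2 product=2
t=3: arr=2 -> substrate=7 bound=2 product=2
t=4: arr=2 -> substrate=7 bound=2 product=4
t=5: arr=3 -> substrate=10 bound=2 product=4
t=6: arr=0 -> substrate=8 bound=2 product=6
t=7: arr=0 -> substrate=8 bound=2 product=6
t=8: arr=2 -> substrate=8 bound=2 product=8
t=9: arr=0 -> substrate=8 bound=2 product=8

Answer: 8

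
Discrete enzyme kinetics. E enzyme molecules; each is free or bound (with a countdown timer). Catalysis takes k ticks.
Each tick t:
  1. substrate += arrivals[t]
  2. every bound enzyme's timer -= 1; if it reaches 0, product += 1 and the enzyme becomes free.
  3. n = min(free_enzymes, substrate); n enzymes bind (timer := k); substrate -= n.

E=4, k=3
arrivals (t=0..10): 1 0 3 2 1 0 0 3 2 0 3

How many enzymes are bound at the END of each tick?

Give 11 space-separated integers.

t=0: arr=1 -> substrate=0 bound=1 product=0
t=1: arr=0 -> substrate=0 bound=1 product=0
t=2: arr=3 -> substrate=0 bound=4 product=0
t=3: arr=2 -> substrate=1 bound=4 product=1
t=4: arr=1 -> substrate=2 bound=4 product=1
t=5: arr=0 -> substrate=0 bound=3 product=4
t=6: arr=0 -> substrate=0 bound=2 product=5
t=7: arr=3 -> substrate=1 bound=4 product=5
t=8: arr=2 -> substrate=1 bound=4 product=7
t=9: arr=0 -> substrate=1 bound=4 product=7
t=10: arr=3 -> substrate=2 bound=4 product=9

Answer: 1 1 4 4 4 3 2 4 4 4 4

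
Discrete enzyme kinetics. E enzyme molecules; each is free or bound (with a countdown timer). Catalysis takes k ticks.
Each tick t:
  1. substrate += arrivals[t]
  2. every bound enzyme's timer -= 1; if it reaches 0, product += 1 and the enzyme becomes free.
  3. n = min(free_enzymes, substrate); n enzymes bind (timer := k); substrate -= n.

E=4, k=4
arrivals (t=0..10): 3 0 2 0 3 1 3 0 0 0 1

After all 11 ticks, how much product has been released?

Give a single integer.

t=0: arr=3 -> substrate=0 bound=3 product=0
t=1: arr=0 -> substrate=0 bound=3 product=0
t=2: arr=2 -> substrate=1 bound=4 product=0
t=3: arr=0 -> substrate=1 bound=4 product=0
t=4: arr=3 -> substrate=1 bound=4 product=3
t=5: arr=1 -> substrate=2 bound=4 product=3
t=6: arr=3 -> substrate=4 bound=4 product=4
t=7: arr=0 -> substrate=4 bound=4 product=4
t=8: arr=0 -> substrate=1 bound=4 product=7
t=9: arr=0 -> substrate=1 bound=4 product=7
t=10: arr=1 -> substrate=1 bound=4 product=8

Answer: 8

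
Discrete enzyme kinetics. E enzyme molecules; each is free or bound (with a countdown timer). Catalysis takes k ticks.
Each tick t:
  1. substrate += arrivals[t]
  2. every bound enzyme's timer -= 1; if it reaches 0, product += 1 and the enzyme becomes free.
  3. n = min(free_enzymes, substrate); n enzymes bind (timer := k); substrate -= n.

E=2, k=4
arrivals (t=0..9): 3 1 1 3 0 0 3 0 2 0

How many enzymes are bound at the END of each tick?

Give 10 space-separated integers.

Answer: 2 2 2 2 2 2 2 2 2 2

Derivation:
t=0: arr=3 -> substrate=1 bound=2 product=0
t=1: arr=1 -> substrate=2 bound=2 product=0
t=2: arr=1 -> substrate=3 bound=2 product=0
t=3: arr=3 -> substrate=6 bound=2 product=0
t=4: arr=0 -> substrate=4 bound=2 product=2
t=5: arr=0 -> substrate=4 bound=2 product=2
t=6: arr=3 -> substrate=7 bound=2 product=2
t=7: arr=0 -> substrate=7 bound=2 product=2
t=8: arr=2 -> substrate=7 bound=2 product=4
t=9: arr=0 -> substrate=7 bound=2 product=4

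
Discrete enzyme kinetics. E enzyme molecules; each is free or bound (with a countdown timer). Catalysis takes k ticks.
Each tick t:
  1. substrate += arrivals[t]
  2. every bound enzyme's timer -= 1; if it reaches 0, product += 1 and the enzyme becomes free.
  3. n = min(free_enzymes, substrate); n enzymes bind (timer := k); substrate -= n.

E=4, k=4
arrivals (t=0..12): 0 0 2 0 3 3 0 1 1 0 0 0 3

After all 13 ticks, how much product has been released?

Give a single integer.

t=0: arr=0 -> substrate=0 bound=0 product=0
t=1: arr=0 -> substrate=0 bound=0 product=0
t=2: arr=2 -> substrate=0 bound=2 product=0
t=3: arr=0 -> substrate=0 bound=2 product=0
t=4: arr=3 -> substrate=1 bound=4 product=0
t=5: arr=3 -> substrate=4 bound=4 product=0
t=6: arr=0 -> substrate=2 bound=4 product=2
t=7: arr=1 -> substrate=3 bound=4 product=2
t=8: arr=1 -> substrate=2 bound=4 product=4
t=9: arr=0 -> substrate=2 bound=4 product=4
t=10: arr=0 -> substrate=0 bound=4 product=6
t=11: arr=0 -> substrate=0 bound=4 product=6
t=12: arr=3 -> substrate=1 bound=4 product=8

Answer: 8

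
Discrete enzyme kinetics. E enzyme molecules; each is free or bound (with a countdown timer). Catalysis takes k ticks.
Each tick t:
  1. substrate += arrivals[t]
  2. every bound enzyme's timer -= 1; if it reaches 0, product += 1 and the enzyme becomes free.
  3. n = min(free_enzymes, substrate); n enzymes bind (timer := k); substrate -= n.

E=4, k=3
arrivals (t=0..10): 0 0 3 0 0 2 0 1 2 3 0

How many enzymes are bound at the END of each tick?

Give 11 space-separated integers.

Answer: 0 0 3 3 3 2 2 3 3 4 4

Derivation:
t=0: arr=0 -> substrate=0 bound=0 product=0
t=1: arr=0 -> substrate=0 bound=0 product=0
t=2: arr=3 -> substrate=0 bound=3 product=0
t=3: arr=0 -> substrate=0 bound=3 product=0
t=4: arr=0 -> substrate=0 bound=3 product=0
t=5: arr=2 -> substrate=0 bound=2 product=3
t=6: arr=0 -> substrate=0 bound=2 product=3
t=7: arr=1 -> substrate=0 bound=3 product=3
t=8: arr=2 -> substrate=0 bound=3 product=5
t=9: arr=3 -> substrate=2 bound=4 product=5
t=10: arr=0 -> substrate=1 bound=4 product=6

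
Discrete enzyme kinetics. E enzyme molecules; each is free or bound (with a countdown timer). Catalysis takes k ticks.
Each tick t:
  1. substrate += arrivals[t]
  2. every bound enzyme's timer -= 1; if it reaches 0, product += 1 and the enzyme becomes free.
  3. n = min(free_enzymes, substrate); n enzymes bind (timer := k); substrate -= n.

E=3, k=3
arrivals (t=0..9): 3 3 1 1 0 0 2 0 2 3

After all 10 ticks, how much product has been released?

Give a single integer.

t=0: arr=3 -> substrate=0 bound=3 product=0
t=1: arr=3 -> substrate=3 bound=3 product=0
t=2: arr=1 -> substrate=4 bound=3 product=0
t=3: arr=1 -> substrate=2 bound=3 product=3
t=4: arr=0 -> substrate=2 bound=3 product=3
t=5: arr=0 -> substrate=2 bound=3 product=3
t=6: arr=2 -> substrate=1 bound=3 product=6
t=7: arr=0 -> substrate=1 bound=3 product=6
t=8: arr=2 -> substrate=3 bound=3 product=6
t=9: arr=3 -> substrate=3 bound=3 product=9

Answer: 9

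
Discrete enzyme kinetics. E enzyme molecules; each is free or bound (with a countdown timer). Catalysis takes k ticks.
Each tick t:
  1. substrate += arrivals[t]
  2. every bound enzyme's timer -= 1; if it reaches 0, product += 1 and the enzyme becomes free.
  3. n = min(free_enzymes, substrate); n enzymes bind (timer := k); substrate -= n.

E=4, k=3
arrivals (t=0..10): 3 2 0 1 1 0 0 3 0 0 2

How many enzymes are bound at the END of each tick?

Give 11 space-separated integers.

Answer: 3 4 4 3 3 3 1 3 3 3 2

Derivation:
t=0: arr=3 -> substrate=0 bound=3 product=0
t=1: arr=2 -> substrate=1 bound=4 product=0
t=2: arr=0 -> substrate=1 bound=4 product=0
t=3: arr=1 -> substrate=0 bound=3 product=3
t=4: arr=1 -> substrate=0 bound=3 product=4
t=5: arr=0 -> substrate=0 bound=3 product=4
t=6: arr=0 -> substrate=0 bound=1 product=6
t=7: arr=3 -> substrate=0 bound=3 product=7
t=8: arr=0 -> substrate=0 bound=3 product=7
t=9: arr=0 -> substrate=0 bound=3 product=7
t=10: arr=2 -> substrate=0 bound=2 product=10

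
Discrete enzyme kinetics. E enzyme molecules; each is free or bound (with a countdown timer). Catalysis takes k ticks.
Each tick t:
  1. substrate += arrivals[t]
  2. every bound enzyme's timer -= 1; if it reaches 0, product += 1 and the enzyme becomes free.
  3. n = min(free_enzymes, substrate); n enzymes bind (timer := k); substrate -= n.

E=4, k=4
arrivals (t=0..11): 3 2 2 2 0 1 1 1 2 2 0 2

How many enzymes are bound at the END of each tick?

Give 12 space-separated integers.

Answer: 3 4 4 4 4 4 4 4 4 4 4 4

Derivation:
t=0: arr=3 -> substrate=0 bound=3 product=0
t=1: arr=2 -> substrate=1 bound=4 product=0
t=2: arr=2 -> substrate=3 bound=4 product=0
t=3: arr=2 -> substrate=5 bound=4 product=0
t=4: arr=0 -> substrate=2 bound=4 product=3
t=5: arr=1 -> substrate=2 bound=4 product=4
t=6: arr=1 -> substrate=3 bound=4 product=4
t=7: arr=1 -> substrate=4 bound=4 product=4
t=8: arr=2 -> substrate=3 bound=4 product=7
t=9: arr=2 -> substrate=4 bound=4 product=8
t=10: arr=0 -> substrate=4 bound=4 product=8
t=11: arr=2 -> substrate=6 bound=4 product=8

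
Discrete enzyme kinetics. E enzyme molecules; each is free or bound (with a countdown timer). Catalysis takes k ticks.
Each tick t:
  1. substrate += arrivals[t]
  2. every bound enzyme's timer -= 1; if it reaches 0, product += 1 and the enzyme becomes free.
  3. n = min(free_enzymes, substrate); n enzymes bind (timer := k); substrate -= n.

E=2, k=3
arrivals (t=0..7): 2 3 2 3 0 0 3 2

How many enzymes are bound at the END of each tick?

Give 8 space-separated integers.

t=0: arr=2 -> substrate=0 bound=2 product=0
t=1: arr=3 -> substrate=3 bound=2 product=0
t=2: arr=2 -> substrate=5 bound=2 product=0
t=3: arr=3 -> substrate=6 bound=2 product=2
t=4: arr=0 -> substrate=6 bound=2 product=2
t=5: arr=0 -> substrate=6 bound=2 product=2
t=6: arr=3 -> substrate=7 bound=2 product=4
t=7: arr=2 -> substrate=9 bound=2 product=4

Answer: 2 2 2 2 2 2 2 2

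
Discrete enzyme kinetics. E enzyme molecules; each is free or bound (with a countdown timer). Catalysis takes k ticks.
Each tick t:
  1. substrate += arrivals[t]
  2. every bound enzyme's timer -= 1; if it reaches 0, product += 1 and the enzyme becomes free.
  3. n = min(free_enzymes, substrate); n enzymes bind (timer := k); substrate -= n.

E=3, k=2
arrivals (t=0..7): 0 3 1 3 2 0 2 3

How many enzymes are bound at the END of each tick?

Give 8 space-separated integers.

t=0: arr=0 -> substrate=0 bound=0 product=0
t=1: arr=3 -> substrate=0 bound=3 product=0
t=2: arr=1 -> substrate=1 bound=3 product=0
t=3: arr=3 -> substrate=1 bound=3 product=3
t=4: arr=2 -> substrate=3 bound=3 product=3
t=5: arr=0 -> substrate=0 bound=3 product=6
t=6: arr=2 -> substrate=2 bound=3 product=6
t=7: arr=3 -> substrate=2 bound=3 product=9

Answer: 0 3 3 3 3 3 3 3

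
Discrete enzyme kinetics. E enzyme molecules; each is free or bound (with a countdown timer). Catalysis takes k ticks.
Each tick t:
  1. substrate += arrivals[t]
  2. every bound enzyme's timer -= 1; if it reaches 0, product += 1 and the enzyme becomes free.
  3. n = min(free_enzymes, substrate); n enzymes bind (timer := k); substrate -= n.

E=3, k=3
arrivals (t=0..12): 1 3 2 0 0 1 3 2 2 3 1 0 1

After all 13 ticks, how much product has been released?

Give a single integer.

t=0: arr=1 -> substrate=0 bound=1 product=0
t=1: arr=3 -> substrate=1 bound=3 product=0
t=2: arr=2 -> substrate=3 bound=3 product=0
t=3: arr=0 -> substrate=2 bound=3 product=1
t=4: arr=0 -> substrate=0 bound=3 product=3
t=5: arr=1 -> substrate=1 bound=3 product=3
t=6: arr=3 -> substrate=3 bound=3 product=4
t=7: arr=2 -> substrate=3 bound=3 product=6
t=8: arr=2 -> substrate=5 bound=3 product=6
t=9: arr=3 -> substrate=7 bound=3 product=7
t=10: arr=1 -> substrate=6 bound=3 product=9
t=11: arr=0 -> substrate=6 bound=3 product=9
t=12: arr=1 -> substrate=6 bound=3 product=10

Answer: 10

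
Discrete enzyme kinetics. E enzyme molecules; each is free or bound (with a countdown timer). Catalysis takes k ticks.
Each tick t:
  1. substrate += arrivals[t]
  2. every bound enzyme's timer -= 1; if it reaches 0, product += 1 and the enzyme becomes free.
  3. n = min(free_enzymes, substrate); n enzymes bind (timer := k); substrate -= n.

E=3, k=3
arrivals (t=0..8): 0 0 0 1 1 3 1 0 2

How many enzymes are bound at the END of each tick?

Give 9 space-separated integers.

Answer: 0 0 0 1 2 3 3 3 3

Derivation:
t=0: arr=0 -> substrate=0 bound=0 product=0
t=1: arr=0 -> substrate=0 bound=0 product=0
t=2: arr=0 -> substrate=0 bound=0 product=0
t=3: arr=1 -> substrate=0 bound=1 product=0
t=4: arr=1 -> substrate=0 bound=2 product=0
t=5: arr=3 -> substrate=2 bound=3 product=0
t=6: arr=1 -> substrate=2 bound=3 product=1
t=7: arr=0 -> substrate=1 bound=3 product=2
t=8: arr=2 -> substrate=2 bound=3 product=3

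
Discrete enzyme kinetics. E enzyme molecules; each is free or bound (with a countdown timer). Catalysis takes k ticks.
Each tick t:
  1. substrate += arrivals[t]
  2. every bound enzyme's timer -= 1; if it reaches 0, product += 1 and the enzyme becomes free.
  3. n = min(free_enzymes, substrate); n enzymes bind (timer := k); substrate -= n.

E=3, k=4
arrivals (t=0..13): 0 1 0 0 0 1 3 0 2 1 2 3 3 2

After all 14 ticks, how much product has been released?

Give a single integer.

t=0: arr=0 -> substrate=0 bound=0 product=0
t=1: arr=1 -> substrate=0 bound=1 product=0
t=2: arr=0 -> substrate=0 bound=1 product=0
t=3: arr=0 -> substrate=0 bound=1 product=0
t=4: arr=0 -> substrate=0 bound=1 product=0
t=5: arr=1 -> substrate=0 bound=1 product=1
t=6: arr=3 -> substrate=1 bound=3 product=1
t=7: arr=0 -> substrate=1 bound=3 product=1
t=8: arr=2 -> substrate=3 bound=3 product=1
t=9: arr=1 -> substrate=3 bound=3 product=2
t=10: arr=2 -> substrate=3 bound=3 product=4
t=11: arr=3 -> substrate=6 bound=3 product=4
t=12: arr=3 -> substrate=9 bound=3 product=4
t=13: arr=2 -> substrate=10 bound=3 product=5

Answer: 5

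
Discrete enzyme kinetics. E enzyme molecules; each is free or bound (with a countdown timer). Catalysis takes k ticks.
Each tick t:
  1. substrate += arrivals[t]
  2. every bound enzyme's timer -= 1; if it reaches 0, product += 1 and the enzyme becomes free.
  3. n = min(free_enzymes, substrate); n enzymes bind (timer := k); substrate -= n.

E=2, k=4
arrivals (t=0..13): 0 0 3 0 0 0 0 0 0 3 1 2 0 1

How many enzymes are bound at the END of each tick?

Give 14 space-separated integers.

t=0: arr=0 -> substrate=0 bound=0 product=0
t=1: arr=0 -> substrate=0 bound=0 product=0
t=2: arr=3 -> substrate=1 bound=2 product=0
t=3: arr=0 -> substrate=1 bound=2 product=0
t=4: arr=0 -> substrate=1 bound=2 product=0
t=5: arr=0 -> substrate=1 bound=2 product=0
t=6: arr=0 -> substrate=0 bound=1 product=2
t=7: arr=0 -> substrate=0 bound=1 product=2
t=8: arr=0 -> substrate=0 bound=1 product=2
t=9: arr=3 -> substrate=2 bound=2 product=2
t=10: arr=1 -> substrate=2 bound=2 product=3
t=11: arr=2 -> substrate=4 bound=2 product=3
t=12: arr=0 -> substrate=4 bound=2 product=3
t=13: arr=1 -> substrate=4 bound=2 product=4

Answer: 0 0 2 2 2 2 1 1 1 2 2 2 2 2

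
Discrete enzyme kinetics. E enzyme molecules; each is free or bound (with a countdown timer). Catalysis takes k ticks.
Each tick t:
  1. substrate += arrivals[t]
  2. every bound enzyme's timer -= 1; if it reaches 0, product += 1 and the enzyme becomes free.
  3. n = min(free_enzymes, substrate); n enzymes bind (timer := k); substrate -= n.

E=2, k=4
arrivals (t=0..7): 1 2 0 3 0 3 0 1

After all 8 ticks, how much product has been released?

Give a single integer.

Answer: 2

Derivation:
t=0: arr=1 -> substrate=0 bound=1 product=0
t=1: arr=2 -> substrate=1 bound=2 product=0
t=2: arr=0 -> substrate=1 bound=2 product=0
t=3: arr=3 -> substrate=4 bound=2 product=0
t=4: arr=0 -> substrate=3 bound=2 product=1
t=5: arr=3 -> substrate=5 bound=2 product=2
t=6: arr=0 -> substrate=5 bound=2 product=2
t=7: arr=1 -> substrate=6 bound=2 product=2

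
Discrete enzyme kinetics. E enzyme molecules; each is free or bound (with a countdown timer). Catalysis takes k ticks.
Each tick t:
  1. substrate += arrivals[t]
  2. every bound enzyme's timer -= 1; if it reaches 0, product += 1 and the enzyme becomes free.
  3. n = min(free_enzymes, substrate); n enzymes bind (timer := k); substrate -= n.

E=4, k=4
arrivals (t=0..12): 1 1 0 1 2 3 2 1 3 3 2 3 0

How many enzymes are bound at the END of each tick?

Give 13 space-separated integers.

t=0: arr=1 -> substrate=0 bound=1 product=0
t=1: arr=1 -> substrate=0 bound=2 product=0
t=2: arr=0 -> substrate=0 bound=2 product=0
t=3: arr=1 -> substrate=0 bound=3 product=0
t=4: arr=2 -> substrate=0 bound=4 product=1
t=5: arr=3 -> substrate=2 bound=4 product=2
t=6: arr=2 -> substrate=4 bound=4 product=2
t=7: arr=1 -> substrate=4 bound=4 product=3
t=8: arr=3 -> substrate=5 bound=4 product=5
t=9: arr=3 -> substrate=7 bound=4 product=6
t=10: arr=2 -> substrate=9 bound=4 product=6
t=11: arr=3 -> substrate=11 bound=4 product=7
t=12: arr=0 -> substrate=9 bound=4 product=9

Answer: 1 2 2 3 4 4 4 4 4 4 4 4 4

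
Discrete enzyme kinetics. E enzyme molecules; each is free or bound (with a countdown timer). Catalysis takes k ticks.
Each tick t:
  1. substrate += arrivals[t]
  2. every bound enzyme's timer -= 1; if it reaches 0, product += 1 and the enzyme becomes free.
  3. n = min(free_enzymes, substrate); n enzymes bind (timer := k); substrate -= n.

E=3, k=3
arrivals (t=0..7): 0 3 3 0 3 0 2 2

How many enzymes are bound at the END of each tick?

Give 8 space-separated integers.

t=0: arr=0 -> substrate=0 bound=0 product=0
t=1: arr=3 -> substrate=0 bound=3 product=0
t=2: arr=3 -> substrate=3 bound=3 product=0
t=3: arr=0 -> substrate=3 bound=3 product=0
t=4: arr=3 -> substrate=3 bound=3 product=3
t=5: arr=0 -> substrate=3 bound=3 product=3
t=6: arr=2 -> substrate=5 bound=3 product=3
t=7: arr=2 -> substrate=4 bound=3 product=6

Answer: 0 3 3 3 3 3 3 3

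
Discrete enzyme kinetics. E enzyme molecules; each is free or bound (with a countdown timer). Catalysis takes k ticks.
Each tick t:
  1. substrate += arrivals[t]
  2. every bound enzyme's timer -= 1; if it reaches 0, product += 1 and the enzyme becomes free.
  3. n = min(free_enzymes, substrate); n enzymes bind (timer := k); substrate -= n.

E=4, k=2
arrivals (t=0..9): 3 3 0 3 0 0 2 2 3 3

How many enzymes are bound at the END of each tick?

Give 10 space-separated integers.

Answer: 3 4 3 4 3 1 2 4 4 4

Derivation:
t=0: arr=3 -> substrate=0 bound=3 product=0
t=1: arr=3 -> substrate=2 bound=4 product=0
t=2: arr=0 -> substrate=0 bound=3 product=3
t=3: arr=3 -> substrate=1 bound=4 product=4
t=4: arr=0 -> substrate=0 bound=3 product=6
t=5: arr=0 -> substrate=0 bound=1 product=8
t=6: arr=2 -> substrate=0 bound=2 product=9
t=7: arr=2 -> substrate=0 bound=4 product=9
t=8: arr=3 -> substrate=1 bound=4 product=11
t=9: arr=3 -> substrate=2 bound=4 product=13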